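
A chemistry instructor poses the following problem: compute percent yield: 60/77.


% yield = actual/theoretical × 100
= 60/77 × 100
= 77.92%

77.92%


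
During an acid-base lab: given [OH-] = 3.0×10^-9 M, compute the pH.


pOH = -log10([OH-]) = -log10(3.0×10^-9)
= 9 - log10(3.0) = 8.52
pH = 14 - pOH = 14 - 8.52 = 5.48

5.48


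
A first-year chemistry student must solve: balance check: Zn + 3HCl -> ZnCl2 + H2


Equation: Zn + 3HCl -> ZnCl2 + H2
Check atoms: Cl: 3≠2, H: 3≠2, Zn: 1=1
Not balanced

No, not balanced


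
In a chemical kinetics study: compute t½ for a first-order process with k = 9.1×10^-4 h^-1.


t½ = ln2/k = 0.693147/(9.1×10^-4 h^-1)
= 761.7 h

761.7 h


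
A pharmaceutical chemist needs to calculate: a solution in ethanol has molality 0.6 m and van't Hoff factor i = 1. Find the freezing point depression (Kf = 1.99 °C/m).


ΔTf = Kf × m × i
= 1.99 × 0.6 × 1
= 1.194 °C

1.194 °C


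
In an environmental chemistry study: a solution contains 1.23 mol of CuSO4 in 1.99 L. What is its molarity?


M = n/V = 1.23/1.99 = 0.618 mol/L

0.618 M


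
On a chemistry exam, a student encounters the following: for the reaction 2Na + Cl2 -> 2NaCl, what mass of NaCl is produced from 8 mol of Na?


Mole ratio NaCl:Na = 2:2
n(NaCl) = 8 × 2/2 = 8.000 mol
mass = 8.000 × 58.44 = 467.52 g

467.52 g


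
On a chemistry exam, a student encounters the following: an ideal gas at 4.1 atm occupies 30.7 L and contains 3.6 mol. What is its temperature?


PV = nRT  (R = 0.08206 L·atm/(mol·K))
T = PV/(nR) = 4.1×30.7/(3.6×0.08206)
= 125.87/0.295416
= 426.08 K

426.08 K


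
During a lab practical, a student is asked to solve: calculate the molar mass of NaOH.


M(NaOH) = 1×22.99 + 1×16.0 + 1×1.008
= 22.99 + 16.0 + 1.01
= 40.0 g/mol

40.0 g/mol


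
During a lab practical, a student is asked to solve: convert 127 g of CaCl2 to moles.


M(CaCl2) = 110.98 g/mol
n = mass/M = 127/110.98 = 1.1444 mol

1.1444 mol


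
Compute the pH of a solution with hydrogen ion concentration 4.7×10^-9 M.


pH = -log10([H+]) = -log10(4.7×10^-9)
= 9 - log10(4.7)
= 9 - 0.67
= 8.33

8.33


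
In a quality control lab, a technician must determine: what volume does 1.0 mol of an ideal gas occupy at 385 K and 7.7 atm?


PV = nRT  (R = 0.08206 L·atm/(mol·K))
V = nRT/P = 1.0×0.08206×385/7.7
= 4.103 L

4.103 L


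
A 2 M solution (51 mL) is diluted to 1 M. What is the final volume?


C1V1 = C2V2
2 × 51 = 1 × V2
V2 = 102/1 = 102.0 mL

102.0 mL


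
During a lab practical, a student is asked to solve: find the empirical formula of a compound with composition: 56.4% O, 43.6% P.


Assume 100 g sample. Moles of each element:
  O: 56.4/16.0 = 3.525 mol
  P: 43.6/30.97 = 1.408 mol
Divide by smallest (1.408):
  O: 3.525/1.408 = 2.5
  P: 1.408/1.408 = 1.0
Multiply all ratios by 2 to obtain whole numbers.
Empirical formula: P2O5

P2O5


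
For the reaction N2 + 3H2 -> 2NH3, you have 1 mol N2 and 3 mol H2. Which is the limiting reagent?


Mole ratio available / coefficient:
  N2: 1/1 = 1.000
  H2: 3/3 = 1.000
Smaller ratio is limiting.

neither (stoichiometric); N2 and H2 are fully consumed


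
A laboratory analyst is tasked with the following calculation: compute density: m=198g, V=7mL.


ρ = mass/volume
= 198/7
= 28.286 g/mL

28.286 g/mL


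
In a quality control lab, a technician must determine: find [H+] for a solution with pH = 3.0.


[H+] = 10^(-pH) = 10^(-3.0)
= 1.0×10^-3 M

1.0×10^-3 M


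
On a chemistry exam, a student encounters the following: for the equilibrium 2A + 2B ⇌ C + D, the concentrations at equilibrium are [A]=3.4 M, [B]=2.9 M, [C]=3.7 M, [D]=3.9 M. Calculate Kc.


Kc = [C][D]/([A]^2[B]^2)
= (3.7^1 × 3.9^1)/(3.4^2 × 2.9^2)
= 14.43/97.2196
= 0.1484

0.1484


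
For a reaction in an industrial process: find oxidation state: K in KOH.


Group 1 metal: +1
Oxidation number: +1

+1


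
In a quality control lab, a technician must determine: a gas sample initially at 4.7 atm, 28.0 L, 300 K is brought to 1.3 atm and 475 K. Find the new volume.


P1V1/T1 = P2V2/T2
V2 = P1V1T2/(T1P2)
= 4.7×28.0×475/(300×1.3)
= 160.282 L

160.282 L


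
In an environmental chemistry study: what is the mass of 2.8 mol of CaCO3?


M(CaCO3) = 100.09 g/mol
mass = n × M = 2.8 × 100.09 = 280.25 g

280.25 g


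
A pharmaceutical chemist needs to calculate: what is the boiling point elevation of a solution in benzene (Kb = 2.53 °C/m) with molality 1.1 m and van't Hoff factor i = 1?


ΔTb = Kb × m × i
= 2.53 × 1.1 × 1
= 2.783 °C

2.783 °C


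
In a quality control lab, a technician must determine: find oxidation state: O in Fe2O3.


O is usually -2
Oxidation number: -2

-2


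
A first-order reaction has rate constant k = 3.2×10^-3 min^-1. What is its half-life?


t½ = ln2/k = 0.693147/(3.2×10^-3 min^-1)
= 216.6 min

216.6 min


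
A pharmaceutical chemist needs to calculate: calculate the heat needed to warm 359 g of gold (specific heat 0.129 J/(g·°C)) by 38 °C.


q = mcΔT = 359 × 0.129 × 38
= 1759.82 J

1759.82 J


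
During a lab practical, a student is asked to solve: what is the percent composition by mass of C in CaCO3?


M(CaCO3) = 1×40.08 + 1×12.01 + 3×16.0 = 100.09 g/mol
Mass of C = 1 × 12.01 = 12.01 g/mol
% C = 12.01/100.09 × 100 = 12.00%

12.00%


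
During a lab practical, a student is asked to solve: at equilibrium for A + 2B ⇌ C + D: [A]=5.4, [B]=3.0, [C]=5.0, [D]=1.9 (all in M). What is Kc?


Kc = [C][D]/([A][B]^2)
= (5.0^1 × 1.9^1)/(5.4^1 × 3.0^2)
= 9.5/48.6
= 0.1955

0.1955


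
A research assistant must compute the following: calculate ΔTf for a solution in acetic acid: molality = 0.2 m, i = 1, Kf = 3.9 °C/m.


ΔTf = Kf × m × i
= 3.9 × 0.2 × 1
= 0.78 °C

0.78 °C


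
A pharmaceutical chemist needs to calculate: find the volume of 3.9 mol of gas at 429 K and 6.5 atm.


PV = nRT  (R = 0.08206 L·atm/(mol·K))
V = nRT/P = 3.9×0.08206×429/6.5
= 21.122 L

21.122 L


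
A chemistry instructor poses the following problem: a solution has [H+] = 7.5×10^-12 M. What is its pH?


pH = -log10([H+]) = -log10(7.5×10^-12)
= 12 - log10(7.5)
= 12 - 0.88
= 11.12

11.12


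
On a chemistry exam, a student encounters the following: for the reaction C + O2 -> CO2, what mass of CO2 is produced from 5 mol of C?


Mole ratio CO2:C = 1:1
n(CO2) = 5 × 1/1 = 5.000 mol
mass = 5.000 × 44.01 = 220.05 g

220.05 g


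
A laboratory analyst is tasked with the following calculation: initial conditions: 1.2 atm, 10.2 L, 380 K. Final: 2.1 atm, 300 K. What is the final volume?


P1V1/T1 = P2V2/T2
V2 = P1V1T2/(T1P2)
= 1.2×10.2×300/(380×2.1)
= 4.602 L

4.602 L


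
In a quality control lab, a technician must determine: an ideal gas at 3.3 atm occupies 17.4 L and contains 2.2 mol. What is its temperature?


PV = nRT  (R = 0.08206 L·atm/(mol·K))
T = PV/(nR) = 3.3×17.4/(2.2×0.08206)
= 57.42/0.180532
= 318.06 K

318.06 K


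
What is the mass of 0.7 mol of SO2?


M(SO2) = 64.07 g/mol
mass = n × M = 0.7 × 64.07 = 44.85 g

44.85 g


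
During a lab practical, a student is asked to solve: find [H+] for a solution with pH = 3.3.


[H+] = 10^(-pH) = 10^(-3.3)
= 5.01×10^-4 M

5.01×10^-4 M


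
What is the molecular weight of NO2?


M(NO2) = 1×14.01 + 2×16.0
= 14.01 + 32.0
= 46.01 g/mol

46.01 g/mol


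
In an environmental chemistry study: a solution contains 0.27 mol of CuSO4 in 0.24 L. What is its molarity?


M = n/V = 0.27/0.24 = 1.125 mol/L

1.125 M


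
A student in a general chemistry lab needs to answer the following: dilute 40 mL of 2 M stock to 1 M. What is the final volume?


C1V1 = C2V2
2 × 40 = 1 × V2
V2 = 80/1 = 80.0 mL

80.0 mL


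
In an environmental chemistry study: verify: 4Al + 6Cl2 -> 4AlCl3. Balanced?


Equation: 4Al + 6Cl2 -> 4AlCl3
Check atoms: Al: 4=4, Cl: 12=12
Balanced

Yes, balanced


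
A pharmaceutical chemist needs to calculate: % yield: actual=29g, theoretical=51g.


% yield = actual/theoretical × 100
= 29/51 × 100
= 56.86%

56.86%


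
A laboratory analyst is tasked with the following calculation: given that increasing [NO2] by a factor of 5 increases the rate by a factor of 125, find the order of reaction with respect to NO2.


rate ∝ [NO2]^n
5^n = 125 → n = 3
Order in NO2: 3

3


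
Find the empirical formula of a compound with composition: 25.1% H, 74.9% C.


Assume 100 g sample. Moles of each element:
  H: 25.1/1.008 = 24.901 mol
  C: 74.9/12.01 = 6.236 mol
Divide by smallest (6.236):
  H: 24.901/6.236 = 3.99
  C: 6.236/6.236 = 1.0
Empirical formula: CH4

CH4


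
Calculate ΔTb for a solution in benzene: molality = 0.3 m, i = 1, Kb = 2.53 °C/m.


ΔTb = Kb × m × i
= 2.53 × 0.3 × 1
= 0.759 °C

0.759 °C


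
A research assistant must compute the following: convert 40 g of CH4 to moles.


M(CH4) = 16.04 g/mol
n = mass/M = 40/16.04 = 2.4938 mol

2.4938 mol


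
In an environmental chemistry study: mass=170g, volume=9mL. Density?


ρ = mass/volume
= 170/9
= 18.889 g/mL

18.889 g/mL


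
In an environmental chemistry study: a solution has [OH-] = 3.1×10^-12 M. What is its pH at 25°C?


pOH = -log10([OH-]) = -log10(3.1×10^-12)
= 12 - log10(3.1) = 11.51
pH = 14 - pOH = 14 - 11.51 = 2.49

2.49


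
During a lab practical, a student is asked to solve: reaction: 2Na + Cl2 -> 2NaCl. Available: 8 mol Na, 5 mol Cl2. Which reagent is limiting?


Mole ratio available / coefficient:
  Na: 8/2 = 4.000
  Cl2: 5/1 = 5.000
Smaller ratio is limiting.

Na


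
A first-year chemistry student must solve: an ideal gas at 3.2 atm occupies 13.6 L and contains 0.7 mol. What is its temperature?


PV = nRT  (R = 0.08206 L·atm/(mol·K))
T = PV/(nR) = 3.2×13.6/(0.7×0.08206)
= 43.52/0.057442
= 757.63 K

757.63 K


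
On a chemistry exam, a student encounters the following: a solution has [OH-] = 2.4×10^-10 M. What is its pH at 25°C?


pOH = -log10([OH-]) = -log10(2.4×10^-10)
= 10 - log10(2.4) = 9.62
pH = 14 - pOH = 14 - 9.62 = 4.38

4.38


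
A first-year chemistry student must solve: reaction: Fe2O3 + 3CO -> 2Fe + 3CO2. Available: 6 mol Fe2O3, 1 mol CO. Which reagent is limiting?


Mole ratio available / coefficient:
  Fe2O3: 6/1 = 6.000
  CO: 1/3 = 0.333
Smaller ratio is limiting.

CO


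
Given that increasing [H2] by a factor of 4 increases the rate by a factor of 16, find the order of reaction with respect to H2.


rate ∝ [H2]^n
4^n = 16 → n = 2
Order in H2: 2

2


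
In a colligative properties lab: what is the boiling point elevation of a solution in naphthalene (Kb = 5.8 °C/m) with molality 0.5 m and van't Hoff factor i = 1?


ΔTb = Kb × m × i
= 5.8 × 0.5 × 1
= 2.9 °C

2.9 °C


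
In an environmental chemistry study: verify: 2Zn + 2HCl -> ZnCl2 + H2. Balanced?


Equation: 2Zn + 2HCl -> ZnCl2 + H2
Check atoms: Cl: 2=2, H: 2=2, Zn: 2≠1
Not balanced

No, not balanced


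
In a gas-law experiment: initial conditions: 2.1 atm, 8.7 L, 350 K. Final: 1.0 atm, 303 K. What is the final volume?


P1V1/T1 = P2V2/T2
V2 = P1V1T2/(T1P2)
= 2.1×8.7×303/(350×1.0)
= 15.817 L

15.817 L


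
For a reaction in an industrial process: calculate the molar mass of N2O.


M(N2O) = 2×14.01 + 1×16.0
= 28.02 + 16.0
= 44.02 g/mol

44.02 g/mol


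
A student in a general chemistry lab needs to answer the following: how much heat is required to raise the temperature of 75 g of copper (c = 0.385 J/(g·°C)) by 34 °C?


q = mcΔT = 75 × 0.385 × 34
= 981.75 J

981.75 J


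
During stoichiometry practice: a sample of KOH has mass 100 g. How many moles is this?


M(KOH) = 56.11 g/mol
n = mass/M = 100/56.11 = 1.7822 mol

1.7822 mol


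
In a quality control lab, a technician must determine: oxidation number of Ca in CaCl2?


Group 2 metal: +2
Oxidation number: +2

+2


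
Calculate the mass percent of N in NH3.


M(NH3) = 1×14.01 + 3×1.008 = 17.034 g/mol
Mass of N = 1 × 14.01 = 14.01 g/mol
% N = 14.01/17.034 × 100 = 82.25%

82.25%


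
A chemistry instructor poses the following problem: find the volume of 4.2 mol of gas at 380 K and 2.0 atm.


PV = nRT  (R = 0.08206 L·atm/(mol·K))
V = nRT/P = 4.2×0.08206×380/2.0
= 65.484 L

65.484 L


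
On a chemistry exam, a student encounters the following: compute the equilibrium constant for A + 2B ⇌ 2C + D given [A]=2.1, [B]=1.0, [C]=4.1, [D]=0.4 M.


Kc = [C]^2[D]/([A][B]^2)
= (4.1^2 × 0.4^1)/(2.1^1 × 1.0^2)
= 6.724/2.1
= 3.202

3.202


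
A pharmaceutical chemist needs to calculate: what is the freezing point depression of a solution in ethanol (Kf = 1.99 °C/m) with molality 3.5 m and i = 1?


ΔTf = Kf × m × i
= 1.99 × 3.5 × 1
= 6.965 °C

6.965 °C


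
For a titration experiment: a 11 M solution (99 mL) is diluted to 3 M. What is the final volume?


C1V1 = C2V2
11 × 99 = 3 × V2
V2 = 1089/3 = 363.0 mL

363.0 mL


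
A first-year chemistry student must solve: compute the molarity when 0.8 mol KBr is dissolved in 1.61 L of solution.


M = n/V = 0.8/1.61 = 0.497 mol/L

0.497 M


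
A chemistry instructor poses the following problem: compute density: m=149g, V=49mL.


ρ = mass/volume
= 149/49
= 3.041 g/mL

3.041 g/mL


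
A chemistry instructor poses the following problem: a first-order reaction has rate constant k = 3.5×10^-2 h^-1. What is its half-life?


t½ = ln2/k = 0.693147/(3.5×10^-2 h^-1)
= 19.80 h

19.80 h


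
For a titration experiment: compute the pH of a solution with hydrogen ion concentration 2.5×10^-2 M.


pH = -log10([H+]) = -log10(2.5×10^-2)
= 2 - log10(2.5)
= 2 - 0.4
= 1.6

1.6


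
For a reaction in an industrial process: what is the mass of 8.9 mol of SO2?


M(SO2) = 64.07 g/mol
mass = n × M = 8.9 × 64.07 = 570.22 g

570.22 g


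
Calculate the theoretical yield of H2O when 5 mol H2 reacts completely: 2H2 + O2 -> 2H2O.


Mole ratio H2O:H2 = 2:2
n(H2O) = 5 × 2/2 = 5.000 mol
mass = 5.000 × 18.02 = 90.1 g

90.1 g


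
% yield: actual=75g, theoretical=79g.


% yield = actual/theoretical × 100
= 75/79 × 100
= 94.94%

94.94%


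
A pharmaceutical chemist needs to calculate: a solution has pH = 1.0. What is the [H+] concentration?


[H+] = 10^(-pH) = 10^(-1.0)
= 1.0×10^-1 M

1.0×10^-1 M


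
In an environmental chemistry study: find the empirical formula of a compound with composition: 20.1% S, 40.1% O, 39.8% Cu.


Assume 100 g sample. Moles of each element:
  S: 20.1/32.07 = 0.627 mol
  O: 40.1/16.0 = 2.506 mol
  Cu: 39.8/63.55 = 0.626 mol
Divide by smallest (0.626):
  S: 0.627/0.626 = 1.0
  O: 2.506/0.626 = 4.0
  Cu: 0.626/0.626 = 1.0
Empirical formula: CuSO4

CuSO4


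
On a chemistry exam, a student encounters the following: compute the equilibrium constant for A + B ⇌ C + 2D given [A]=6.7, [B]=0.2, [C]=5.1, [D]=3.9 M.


Kc = [C][D]^2/([A][B])
= (5.1^1 × 3.9^2)/(6.7^1 × 0.2^1)
= 77.571/1.34
= 57.89

57.89


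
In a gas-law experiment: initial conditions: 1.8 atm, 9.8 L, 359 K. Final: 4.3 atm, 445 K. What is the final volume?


P1V1/T1 = P2V2/T2
V2 = P1V1T2/(T1P2)
= 1.8×9.8×445/(359×4.3)
= 5.085 L

5.085 L


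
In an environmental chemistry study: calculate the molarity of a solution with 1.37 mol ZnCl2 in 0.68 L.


M = n/V = 1.37/0.68 = 2.015 mol/L

2.015 M


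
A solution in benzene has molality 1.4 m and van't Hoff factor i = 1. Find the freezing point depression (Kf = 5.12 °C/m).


ΔTf = Kf × m × i
= 5.12 × 1.4 × 1
= 7.168 °C

7.168 °C


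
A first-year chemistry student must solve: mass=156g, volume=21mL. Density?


ρ = mass/volume
= 156/21
= 7.429 g/mL

7.429 g/mL


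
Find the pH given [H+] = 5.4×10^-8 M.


pH = -log10([H+]) = -log10(5.4×10^-8)
= 8 - log10(5.4)
= 8 - 0.73
= 7.27

7.27


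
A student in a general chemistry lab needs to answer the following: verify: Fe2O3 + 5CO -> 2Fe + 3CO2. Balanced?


Equation: Fe2O3 + 5CO -> 2Fe + 3CO2
Check atoms: C: 5≠3, Fe: 2=2, O: 8≠6
Not balanced

No, not balanced


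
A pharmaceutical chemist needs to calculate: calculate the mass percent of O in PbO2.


M(PbO2) = 1×207.2 + 2×16.0 = 239.20 g/mol
Mass of O = 2 × 16.0 = 32.00 g/mol
% O = 32.00/239.20 × 100 = 13.38%

13.38%


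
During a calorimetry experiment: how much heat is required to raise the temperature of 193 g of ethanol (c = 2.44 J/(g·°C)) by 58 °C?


q = mcΔT = 193 × 2.44 × 58
= 27313.36 J

27313.36 J


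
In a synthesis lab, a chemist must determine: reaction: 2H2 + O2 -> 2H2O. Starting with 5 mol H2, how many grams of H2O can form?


Mole ratio H2O:H2 = 2:2
n(H2O) = 5 × 2/2 = 5.000 mol
mass = 5.000 × 18.02 = 90.1 g

90.1 g


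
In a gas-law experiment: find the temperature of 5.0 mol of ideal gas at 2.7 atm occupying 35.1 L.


PV = nRT  (R = 0.08206 L·atm/(mol·K))
T = PV/(nR) = 2.7×35.1/(5.0×0.08206)
= 94.77/0.410300
= 230.98 K

230.98 K


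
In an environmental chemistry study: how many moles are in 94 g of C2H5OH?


M(C2H5OH) = 46.07 g/mol
n = mass/M = 94/46.07 = 2.0404 mol

2.0404 mol


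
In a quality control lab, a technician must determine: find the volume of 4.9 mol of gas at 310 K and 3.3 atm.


PV = nRT  (R = 0.08206 L·atm/(mol·K))
V = nRT/P = 4.9×0.08206×310/3.3
= 37.772 L

37.772 L


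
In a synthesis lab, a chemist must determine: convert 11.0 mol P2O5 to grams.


M(P2O5) = 141.94 g/mol
mass = n × M = 11.0 × 141.94 = 1561.34 g

1561.34 g


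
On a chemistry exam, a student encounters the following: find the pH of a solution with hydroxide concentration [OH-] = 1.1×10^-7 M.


pOH = -log10([OH-]) = -log10(1.1×10^-7)
= 7 - log10(1.1) = 6.96
pH = 14 - pOH = 14 - 6.96 = 7.04

7.04


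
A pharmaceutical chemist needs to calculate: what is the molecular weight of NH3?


M(NH3) = 1×14.01 + 3×1.008
= 14.01 + 3.02
= 17.03 g/mol

17.03 g/mol


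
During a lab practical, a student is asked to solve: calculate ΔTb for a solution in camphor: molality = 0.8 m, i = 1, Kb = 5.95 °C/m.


ΔTb = Kb × m × i
= 5.95 × 0.8 × 1
= 4.76 °C

4.76 °C


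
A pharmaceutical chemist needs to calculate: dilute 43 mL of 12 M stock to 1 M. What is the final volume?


C1V1 = C2V2
12 × 43 = 1 × V2
V2 = 516/1 = 516.0 mL

516.0 mL


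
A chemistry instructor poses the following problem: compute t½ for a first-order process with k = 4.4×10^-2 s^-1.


t½ = ln2/k = 0.693147/(4.4×10^-2 s^-1)
= 15.75 s

15.75 s


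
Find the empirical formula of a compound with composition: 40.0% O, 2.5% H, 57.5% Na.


Assume 100 g sample. Moles of each element:
  O: 40.0/16.0 = 2.5 mol
  H: 2.5/1.008 = 2.48 mol
  Na: 57.5/22.99 = 2.501 mol
Divide by smallest (2.48):
  O: 2.5/2.48 = 1.01
  H: 2.48/2.48 = 1.0
  Na: 2.501/2.48 = 1.01
Empirical formula: NaOH

NaOH


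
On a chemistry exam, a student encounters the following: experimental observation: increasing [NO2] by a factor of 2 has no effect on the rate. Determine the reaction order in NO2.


rate ∝ [NO2]^n
rate ∝ [NO2]^0
Order in NO2: 0

0


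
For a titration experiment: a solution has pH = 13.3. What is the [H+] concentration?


[H+] = 10^(-pH) = 10^(-13.3)
= 5.01×10^-14 M

5.01×10^-14 M


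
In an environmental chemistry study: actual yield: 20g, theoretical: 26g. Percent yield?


% yield = actual/theoretical × 100
= 20/26 × 100
= 76.92%

76.92%


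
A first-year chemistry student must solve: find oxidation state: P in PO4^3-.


x + 4(-2) = -3, so x = +5
Oxidation number: +5

+5


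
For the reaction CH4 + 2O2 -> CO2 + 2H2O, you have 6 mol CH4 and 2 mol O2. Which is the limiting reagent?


Mole ratio available / coefficient:
  CH4: 6/1 = 6.000
  O2: 2/2 = 1.000
Smaller ratio is limiting.

O2


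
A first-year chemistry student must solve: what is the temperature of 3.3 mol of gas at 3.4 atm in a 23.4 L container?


PV = nRT  (R = 0.08206 L·atm/(mol·K))
T = PV/(nR) = 3.4×23.4/(3.3×0.08206)
= 79.56/0.270798
= 293.80 K

293.80 K


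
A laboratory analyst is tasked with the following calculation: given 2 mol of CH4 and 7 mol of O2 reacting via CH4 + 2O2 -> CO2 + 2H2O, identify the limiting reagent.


Mole ratio available / coefficient:
  CH4: 2/1 = 2.000
  O2: 7/2 = 3.500
Smaller ratio is limiting.

CH4


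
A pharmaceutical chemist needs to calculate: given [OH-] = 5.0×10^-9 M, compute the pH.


pOH = -log10([OH-]) = -log10(5.0×10^-9)
= 9 - log10(5.0) = 8.3
pH = 14 - pOH = 14 - 8.3 = 5.7

5.7


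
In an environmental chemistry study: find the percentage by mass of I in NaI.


M(NaI) = 1×22.99 + 1×126.9 = 149.89 g/mol
Mass of I = 1 × 126.9 = 126.90 g/mol
% I = 126.90/149.89 × 100 = 84.66%

84.66%


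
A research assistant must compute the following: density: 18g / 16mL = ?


ρ = mass/volume
= 18/16
= 1.125 g/mL

1.125 g/mL


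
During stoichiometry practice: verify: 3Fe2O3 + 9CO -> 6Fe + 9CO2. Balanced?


Equation: 3Fe2O3 + 9CO -> 6Fe + 9CO2
Check atoms: C: 9=9, Fe: 6=6, O: 18=18
Balanced

Yes, balanced


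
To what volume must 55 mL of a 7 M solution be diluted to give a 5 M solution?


C1V1 = C2V2
7 × 55 = 5 × V2
V2 = 385/5 = 77.0 mL

77.0 mL


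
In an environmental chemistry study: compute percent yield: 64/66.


% yield = actual/theoretical × 100
= 64/66 × 100
= 96.97%

96.97%


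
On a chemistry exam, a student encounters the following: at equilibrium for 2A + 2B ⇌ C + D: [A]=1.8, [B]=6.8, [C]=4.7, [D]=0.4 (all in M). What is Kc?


Kc = [C][D]/([A]^2[B]^2)
= (4.7^1 × 0.4^1)/(1.8^2 × 6.8^2)
= 1.88/149.8176
= 0.01255

0.01255


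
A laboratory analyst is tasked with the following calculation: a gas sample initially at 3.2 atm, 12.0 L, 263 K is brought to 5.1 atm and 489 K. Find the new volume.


P1V1/T1 = P2V2/T2
V2 = P1V1T2/(T1P2)
= 3.2×12.0×489/(263×5.1)
= 14.0 L

14.0 L


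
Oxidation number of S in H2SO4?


2(+1) + x + 4(-2) = 0, so x = +6
Oxidation number: +6

+6


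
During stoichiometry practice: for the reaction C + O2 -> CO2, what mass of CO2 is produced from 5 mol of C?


Mole ratio CO2:C = 1:1
n(CO2) = 5 × 1/1 = 5.000 mol
mass = 5.000 × 44.01 = 220.05 g

220.05 g


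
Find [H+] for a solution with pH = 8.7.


[H+] = 10^(-pH) = 10^(-8.7)
= 2.0×10^-9 M

2.0×10^-9 M


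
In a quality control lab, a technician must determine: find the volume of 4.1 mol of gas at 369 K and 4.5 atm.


PV = nRT  (R = 0.08206 L·atm/(mol·K))
V = nRT/P = 4.1×0.08206×369/4.5
= 27.589 L

27.589 L


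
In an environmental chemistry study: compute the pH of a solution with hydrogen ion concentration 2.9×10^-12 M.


pH = -log10([H+]) = -log10(2.9×10^-12)
= 12 - log10(2.9)
= 12 - 0.46
= 11.54

11.54


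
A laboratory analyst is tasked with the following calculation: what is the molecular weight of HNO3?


M(HNO3) = 1×1.008 + 1×14.01 + 3×16.0
= 1.01 + 14.01 + 48.0
= 63.02 g/mol

63.02 g/mol


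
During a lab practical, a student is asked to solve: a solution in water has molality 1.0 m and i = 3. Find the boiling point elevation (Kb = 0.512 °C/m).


ΔTb = Kb × m × i
= 0.512 × 1.0 × 3
= 1.536 °C

1.536 °C


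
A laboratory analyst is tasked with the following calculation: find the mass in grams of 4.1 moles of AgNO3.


M(AgNO3) = 169.88 g/mol
mass = n × M = 4.1 × 169.88 = 696.51 g

696.51 g


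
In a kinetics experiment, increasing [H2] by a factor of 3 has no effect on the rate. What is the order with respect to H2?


rate ∝ [H2]^n
rate ∝ [H2]^0
Order in H2: 0

0


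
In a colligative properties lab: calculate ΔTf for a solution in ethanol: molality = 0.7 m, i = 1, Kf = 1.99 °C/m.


ΔTf = Kf × m × i
= 1.99 × 0.7 × 1
= 1.393 °C

1.393 °C


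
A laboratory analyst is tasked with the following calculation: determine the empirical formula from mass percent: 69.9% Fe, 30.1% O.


Assume 100 g sample. Moles of each element:
  Fe: 69.9/55.85 = 1.252 mol
  O: 30.1/16.0 = 1.881 mol
Divide by smallest (1.252):
  Fe: 1.252/1.252 = 1.0
  O: 1.881/1.252 = 1.5
Multiply all ratios by 2 to obtain whole numbers.
Empirical formula: Fe2O3

Fe2O3


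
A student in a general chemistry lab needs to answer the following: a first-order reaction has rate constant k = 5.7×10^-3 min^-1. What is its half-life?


t½ = ln2/k = 0.693147/(5.7×10^-3 min^-1)
= 121.6 min

121.6 min


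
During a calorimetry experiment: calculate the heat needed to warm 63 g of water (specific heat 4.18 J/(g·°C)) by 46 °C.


q = mcΔT = 63 × 4.18 × 46
= 12113.64 J

12113.64 J


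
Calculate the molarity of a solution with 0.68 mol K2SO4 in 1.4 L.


M = n/V = 0.68/1.4 = 0.486 mol/L

0.486 M


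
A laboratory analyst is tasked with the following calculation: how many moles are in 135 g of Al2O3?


M(Al2O3) = 101.96 g/mol
n = mass/M = 135/101.96 = 1.324 mol

1.324 mol


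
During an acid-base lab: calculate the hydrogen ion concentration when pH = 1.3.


[H+] = 10^(-pH) = 10^(-1.3)
= 5.01×10^-2 M

5.01×10^-2 M


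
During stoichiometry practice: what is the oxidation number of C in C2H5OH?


2x + 6(+1) + (-2) = 0, so x = -2
Oxidation number: -2

-2


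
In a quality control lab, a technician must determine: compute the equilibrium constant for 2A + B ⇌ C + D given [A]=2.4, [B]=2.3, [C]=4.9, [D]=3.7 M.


Kc = [C][D]/([A]^2[B])
= (4.9^1 × 3.7^1)/(2.4^2 × 2.3^1)
= 18.13/13.248
= 1.369

1.369


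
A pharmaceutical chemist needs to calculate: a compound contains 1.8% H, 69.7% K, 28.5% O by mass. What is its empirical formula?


Assume 100 g sample. Moles of each element:
  H: 1.8/1.008 = 1.786 mol
  K: 69.7/39.1 = 1.783 mol
  O: 28.5/16.0 = 1.781 mol
Divide by smallest (1.781):
  H: 1.786/1.781 = 1.0
  K: 1.783/1.781 = 1.0
  O: 1.781/1.781 = 1.0
Empirical formula: KOH

KOH


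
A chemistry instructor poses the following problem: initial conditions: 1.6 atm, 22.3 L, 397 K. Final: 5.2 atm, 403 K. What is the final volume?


P1V1/T1 = P2V2/T2
V2 = P1V1T2/(T1P2)
= 1.6×22.3×403/(397×5.2)
= 6.965 L

6.965 L


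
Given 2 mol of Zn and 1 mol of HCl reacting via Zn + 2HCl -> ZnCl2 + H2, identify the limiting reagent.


Mole ratio available / coefficient:
  Zn: 2/1 = 2.000
  HCl: 1/2 = 0.500
Smaller ratio is limiting.

HCl


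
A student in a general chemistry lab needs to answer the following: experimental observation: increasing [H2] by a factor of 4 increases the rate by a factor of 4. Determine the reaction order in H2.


rate ∝ [H2]^n
4^n = 4 → n = 1
Order in H2: 1

1


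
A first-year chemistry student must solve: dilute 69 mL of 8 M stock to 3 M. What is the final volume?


C1V1 = C2V2
8 × 69 = 3 × V2
V2 = 552/3 = 184.0 mL

184.0 mL


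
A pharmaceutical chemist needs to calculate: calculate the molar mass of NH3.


M(NH3) = 1×14.01 + 3×1.008
= 14.01 + 3.02
= 17.03 g/mol

17.03 g/mol


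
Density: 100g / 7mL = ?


ρ = mass/volume
= 100/7
= 14.286 g/mL

14.286 g/mL


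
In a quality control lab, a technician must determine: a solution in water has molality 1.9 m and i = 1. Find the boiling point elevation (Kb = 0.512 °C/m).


ΔTb = Kb × m × i
= 0.512 × 1.9 × 1
= 0.9728 °C

0.9728 °C


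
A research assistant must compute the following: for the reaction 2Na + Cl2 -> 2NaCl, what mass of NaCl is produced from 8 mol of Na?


Mole ratio NaCl:Na = 2:2
n(NaCl) = 8 × 2/2 = 8.000 mol
mass = 8.000 × 58.44 = 467.52 g

467.52 g


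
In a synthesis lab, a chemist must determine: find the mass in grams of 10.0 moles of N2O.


M(N2O) = 44.02 g/mol
mass = n × M = 10.0 × 44.02 = 440.20 g

440.20 g


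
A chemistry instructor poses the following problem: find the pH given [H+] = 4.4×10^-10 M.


pH = -log10([H+]) = -log10(4.4×10^-10)
= 10 - log10(4.4)
= 10 - 0.64
= 9.36

9.36


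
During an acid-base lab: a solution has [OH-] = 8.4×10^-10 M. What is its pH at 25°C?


pOH = -log10([OH-]) = -log10(8.4×10^-10)
= 10 - log10(8.4) = 9.08
pH = 14 - pOH = 14 - 9.08 = 4.92

4.92


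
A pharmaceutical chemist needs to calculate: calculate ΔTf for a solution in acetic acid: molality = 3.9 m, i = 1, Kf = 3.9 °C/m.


ΔTf = Kf × m × i
= 3.9 × 3.9 × 1
= 15.21 °C

15.21 °C


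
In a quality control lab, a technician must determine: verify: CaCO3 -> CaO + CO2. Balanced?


Equation: CaCO3 -> CaO + CO2
Check atoms: C: 1=1, Ca: 1=1, O: 3=3
Balanced

Yes, balanced


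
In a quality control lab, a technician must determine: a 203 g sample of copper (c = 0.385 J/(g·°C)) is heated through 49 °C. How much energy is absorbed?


q = mcΔT = 203 × 0.385 × 49
= 3829.60 J

3829.60 J


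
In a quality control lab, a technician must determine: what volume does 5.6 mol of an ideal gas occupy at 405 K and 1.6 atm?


PV = nRT  (R = 0.08206 L·atm/(mol·K))
V = nRT/P = 5.6×0.08206×405/1.6
= 116.32 L

116.32 L


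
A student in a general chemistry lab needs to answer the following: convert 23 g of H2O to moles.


M(H2O) = 18.02 g/mol
n = mass/M = 23/18.02 = 1.2764 mol

1.2764 mol


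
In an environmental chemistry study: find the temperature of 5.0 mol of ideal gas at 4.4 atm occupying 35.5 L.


PV = nRT  (R = 0.08206 L·atm/(mol·K))
T = PV/(nR) = 4.4×35.5/(5.0×0.08206)
= 156.20/0.410300
= 380.70 K

380.70 K


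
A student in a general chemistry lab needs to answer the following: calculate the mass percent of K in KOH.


M(KOH) = 1×39.1 + 1×16.0 + 1×1.008 = 56.108 g/mol
Mass of K = 1 × 39.1 = 39.10 g/mol
% K = 39.10/56.108 × 100 = 69.69%

69.69%


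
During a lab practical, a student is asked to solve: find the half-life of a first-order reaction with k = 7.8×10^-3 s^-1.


t½ = ln2/k = 0.693147/(7.8×10^-3 s^-1)
= 88.87 s

88.87 s


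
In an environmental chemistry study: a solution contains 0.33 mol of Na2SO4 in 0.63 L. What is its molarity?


M = n/V = 0.33/0.63 = 0.524 mol/L

0.524 M


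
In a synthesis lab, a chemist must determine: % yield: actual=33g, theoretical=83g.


% yield = actual/theoretical × 100
= 33/83 × 100
= 39.76%

39.76%


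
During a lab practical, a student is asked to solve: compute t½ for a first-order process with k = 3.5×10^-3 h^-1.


t½ = ln2/k = 0.693147/(3.5×10^-3 h^-1)
= 198.0 h

198.0 h


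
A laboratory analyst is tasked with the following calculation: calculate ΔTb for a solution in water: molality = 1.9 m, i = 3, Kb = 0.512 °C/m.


ΔTb = Kb × m × i
= 0.512 × 1.9 × 3
= 2.9184 °C

2.9184 °C


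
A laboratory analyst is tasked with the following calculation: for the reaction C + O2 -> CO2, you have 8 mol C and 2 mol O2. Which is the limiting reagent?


Mole ratio available / coefficient:
  C: 8/1 = 8.000
  O2: 2/1 = 2.000
Smaller ratio is limiting.

O2


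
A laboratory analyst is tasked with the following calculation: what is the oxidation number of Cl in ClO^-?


x + (-2) = -1, so x = +1
Oxidation number: +1

+1


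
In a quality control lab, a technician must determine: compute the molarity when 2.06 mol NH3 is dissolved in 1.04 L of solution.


M = n/V = 2.06/1.04 = 1.981 mol/L

1.981 M


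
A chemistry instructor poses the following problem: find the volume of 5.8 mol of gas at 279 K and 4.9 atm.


PV = nRT  (R = 0.08206 L·atm/(mol·K))
V = nRT/P = 5.8×0.08206×279/4.9
= 27.1 L

27.1 L


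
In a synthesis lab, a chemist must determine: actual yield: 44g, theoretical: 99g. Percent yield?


% yield = actual/theoretical × 100
= 44/99 × 100
= 44.44%

44.44%


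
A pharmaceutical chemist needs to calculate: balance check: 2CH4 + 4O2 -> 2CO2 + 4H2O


Equation: 2CH4 + 4O2 -> 2CO2 + 4H2O
Check atoms: C: 2=2, H: 8=8, O: 8=8
Balanced

Yes, balanced


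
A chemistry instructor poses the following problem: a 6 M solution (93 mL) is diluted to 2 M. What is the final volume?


C1V1 = C2V2
6 × 93 = 2 × V2
V2 = 558/2 = 279.0 mL

279.0 mL


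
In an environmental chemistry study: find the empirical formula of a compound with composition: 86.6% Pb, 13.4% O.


Assume 100 g sample. Moles of each element:
  Pb: 86.6/207.2 = 0.418 mol
  O: 13.4/16.0 = 0.838 mol
Divide by smallest (0.418):
  Pb: 0.418/0.418 = 1.0
  O: 0.838/0.418 = 2.0
Empirical formula: PbO2

PbO2


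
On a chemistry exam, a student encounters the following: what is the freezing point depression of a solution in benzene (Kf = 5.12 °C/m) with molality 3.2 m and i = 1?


ΔTf = Kf × m × i
= 5.12 × 3.2 × 1
= 16.384 °C

16.384 °C


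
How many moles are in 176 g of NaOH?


M(NaOH) = 40.0 g/mol
n = mass/M = 176/40.0 = 4.4 mol

4.4 mol


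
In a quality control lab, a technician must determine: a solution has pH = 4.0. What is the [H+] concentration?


[H+] = 10^(-pH) = 10^(-4.0)
= 1.0×10^-4 M

1.0×10^-4 M


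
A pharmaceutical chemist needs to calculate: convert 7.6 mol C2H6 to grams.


M(C2H6) = 30.07 g/mol
mass = n × M = 7.6 × 30.07 = 228.53 g

228.53 g


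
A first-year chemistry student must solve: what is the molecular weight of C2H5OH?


M(C2H5OH) = 2×12.01 + 6×1.008 + 1×16.0
= 24.02 + 6.05 + 16.0
= 46.07 g/mol

46.07 g/mol


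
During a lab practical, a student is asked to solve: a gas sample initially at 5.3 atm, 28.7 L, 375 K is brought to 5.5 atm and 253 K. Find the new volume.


P1V1/T1 = P2V2/T2
V2 = P1V1T2/(T1P2)
= 5.3×28.7×253/(375×5.5)
= 18.659 L

18.659 L


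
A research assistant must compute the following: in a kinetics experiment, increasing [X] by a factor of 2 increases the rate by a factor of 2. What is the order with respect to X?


rate ∝ [X]^n
2^n = 2 → n = 1
Order in X: 1

1


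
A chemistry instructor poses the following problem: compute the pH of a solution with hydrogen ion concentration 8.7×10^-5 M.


pH = -log10([H+]) = -log10(8.7×10^-5)
= 5 - log10(8.7)
= 5 - 0.94
= 4.06

4.06


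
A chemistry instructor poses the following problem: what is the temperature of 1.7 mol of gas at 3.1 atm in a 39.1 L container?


PV = nRT  (R = 0.08206 L·atm/(mol·K))
T = PV/(nR) = 3.1×39.1/(1.7×0.08206)
= 121.21/0.139502
= 868.88 K

868.88 K


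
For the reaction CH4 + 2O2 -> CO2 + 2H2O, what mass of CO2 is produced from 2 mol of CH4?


Mole ratio CO2:CH4 = 1:1
n(CO2) = 2 × 1/1 = 2.000 mol
mass = 2.000 × 44.01 = 88.02 g

88.02 g


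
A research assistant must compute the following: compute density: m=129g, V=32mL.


ρ = mass/volume
= 129/32
= 4.031 g/mL

4.031 g/mL


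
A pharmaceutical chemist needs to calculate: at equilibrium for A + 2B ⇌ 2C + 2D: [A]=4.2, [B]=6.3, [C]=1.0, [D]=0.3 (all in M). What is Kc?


Kc = [C]^2[D]^2/([A][B]^2)
= (1.0^2 × 0.3^2)/(4.2^1 × 6.3^2)
= 0.09/166.698
= 5.399×10^-4

5.399×10^-4


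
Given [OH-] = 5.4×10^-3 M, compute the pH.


pOH = -log10([OH-]) = -log10(5.4×10^-3)
= 3 - log10(5.4) = 2.27
pH = 14 - pOH = 14 - 2.27 = 11.73

11.73


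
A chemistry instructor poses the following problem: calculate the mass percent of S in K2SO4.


M(K2SO4) = 2×39.1 + 1×32.07 + 4×16.0 = 174.27 g/mol
Mass of S = 1 × 32.07 = 32.07 g/mol
% S = 32.07/174.27 × 100 = 18.40%

18.40%


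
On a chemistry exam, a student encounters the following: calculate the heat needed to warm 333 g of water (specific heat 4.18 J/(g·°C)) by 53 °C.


q = mcΔT = 333 × 4.18 × 53
= 73772.82 J

73772.82 J


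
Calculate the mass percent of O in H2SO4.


M(H2SO4) = 2×1.008 + 1×32.07 + 4×16.0 = 98.086 g/mol
Mass of O = 4 × 16.0 = 64.00 g/mol
% O = 64.00/98.086 × 100 = 65.25%

65.25%


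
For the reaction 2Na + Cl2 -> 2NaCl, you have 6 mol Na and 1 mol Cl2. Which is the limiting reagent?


Mole ratio available / coefficient:
  Na: 6/2 = 3.000
  Cl2: 1/1 = 1.000
Smaller ratio is limiting.

Cl2


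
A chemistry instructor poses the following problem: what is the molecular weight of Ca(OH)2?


M(Ca(OH)2) = 1×40.08 + 2×16.0 + 2×1.008
= 40.08 + 32.0 + 2.02
= 74.1 g/mol

74.1 g/mol


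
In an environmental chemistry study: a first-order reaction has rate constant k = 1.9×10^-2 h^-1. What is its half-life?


t½ = ln2/k = 0.693147/(1.9×10^-2 h^-1)
= 36.48 h

36.48 h


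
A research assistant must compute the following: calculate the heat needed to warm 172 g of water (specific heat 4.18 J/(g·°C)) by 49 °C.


q = mcΔT = 172 × 4.18 × 49
= 35229.04 J

35229.04 J


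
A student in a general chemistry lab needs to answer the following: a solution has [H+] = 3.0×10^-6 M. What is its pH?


pH = -log10([H+]) = -log10(3.0×10^-6)
= 6 - log10(3.0)
= 6 - 0.48
= 5.52

5.52


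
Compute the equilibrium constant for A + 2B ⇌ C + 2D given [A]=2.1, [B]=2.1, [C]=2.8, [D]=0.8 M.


Kc = [C][D]^2/([A][B]^2)
= (2.8^1 × 0.8^2)/(2.1^1 × 2.1^2)
= 1.792/9.261
= 0.1935

0.1935


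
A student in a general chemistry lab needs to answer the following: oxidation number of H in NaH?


H with a metal (hydride): -1
Oxidation number: -1

-1


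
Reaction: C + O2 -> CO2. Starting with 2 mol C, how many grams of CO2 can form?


Mole ratio CO2:C = 1:1
n(CO2) = 2 × 1/1 = 2.000 mol
mass = 2.000 × 44.01 = 88.02 g

88.02 g


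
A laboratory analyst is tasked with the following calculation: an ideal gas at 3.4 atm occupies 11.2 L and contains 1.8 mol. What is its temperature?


PV = nRT  (R = 0.08206 L·atm/(mol·K))
T = PV/(nR) = 3.4×11.2/(1.8×0.08206)
= 38.08/0.147708
= 257.81 K

257.81 K


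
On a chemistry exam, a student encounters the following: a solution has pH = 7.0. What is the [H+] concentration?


[H+] = 10^(-pH) = 10^(-7.0)
= 1.0×10^-7 M

1.0×10^-7 M


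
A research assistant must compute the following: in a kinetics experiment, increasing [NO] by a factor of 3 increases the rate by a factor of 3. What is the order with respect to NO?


rate ∝ [NO]^n
3^n = 3 → n = 1
Order in NO: 1

1


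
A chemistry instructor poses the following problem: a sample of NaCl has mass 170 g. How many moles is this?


M(NaCl) = 58.44 g/mol
n = mass/M = 170/58.44 = 2.909 mol

2.909 mol


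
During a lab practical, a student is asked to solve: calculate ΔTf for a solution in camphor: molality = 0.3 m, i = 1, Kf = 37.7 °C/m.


ΔTf = Kf × m × i
= 37.7 × 0.3 × 1
= 11.31 °C

11.31 °C


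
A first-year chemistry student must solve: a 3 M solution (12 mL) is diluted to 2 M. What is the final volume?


C1V1 = C2V2
3 × 12 = 2 × V2
V2 = 36/2 = 18.0 mL

18.0 mL


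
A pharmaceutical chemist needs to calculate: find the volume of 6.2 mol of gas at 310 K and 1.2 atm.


PV = nRT  (R = 0.08206 L·atm/(mol·K))
V = nRT/P = 6.2×0.08206×310/1.2
= 131.433 L

131.433 L


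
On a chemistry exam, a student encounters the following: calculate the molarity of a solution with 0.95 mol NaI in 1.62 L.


M = n/V = 0.95/1.62 = 0.586 mol/L

0.586 M


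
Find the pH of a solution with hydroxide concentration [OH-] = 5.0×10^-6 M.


pOH = -log10([OH-]) = -log10(5.0×10^-6)
= 6 - log10(5.0) = 5.3
pH = 14 - pOH = 14 - 5.3 = 8.7

8.7


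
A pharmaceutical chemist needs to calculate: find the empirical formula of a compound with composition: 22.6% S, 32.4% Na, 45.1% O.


Assume 100 g sample. Moles of each element:
  S: 22.6/32.07 = 0.705 mol
  Na: 32.4/22.99 = 1.409 mol
  O: 45.1/16.0 = 2.819 mol
Divide by smallest (0.705):
  S: 0.705/0.705 = 1.0
  Na: 1.409/0.705 = 2.0
  O: 2.819/0.705 = 4.0
Empirical formula: Na2SO4

Na2SO4


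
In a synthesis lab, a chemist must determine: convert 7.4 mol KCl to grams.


M(KCl) = 74.55 g/mol
mass = n × M = 7.4 × 74.55 = 551.67 g

551.67 g
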